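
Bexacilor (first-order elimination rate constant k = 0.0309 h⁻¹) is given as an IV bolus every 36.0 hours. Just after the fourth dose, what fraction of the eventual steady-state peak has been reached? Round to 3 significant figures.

0.988

f_n = 1 − e^(−nkτ) = 1 − e^(−4 × 0.03090 × 36.0) = 1 − e^(−4.450) = 1 − 0.01168 ≈ 0.988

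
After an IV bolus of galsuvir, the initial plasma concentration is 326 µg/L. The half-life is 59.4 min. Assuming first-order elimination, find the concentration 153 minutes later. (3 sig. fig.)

54.7 µg/L

k = ln 2 / 59.4 = 0.01167 min⁻¹
C(t) = C₀ e^(−kt) = 326 × e^(−0.01167 × 153) = 326 × e^(−1.785) = 326 × 0.1677 ≈ 54.7 µg/L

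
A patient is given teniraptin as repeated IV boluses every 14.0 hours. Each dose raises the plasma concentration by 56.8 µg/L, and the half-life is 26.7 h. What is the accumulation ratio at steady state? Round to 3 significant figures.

3.28

k = ln 2 / 26.7 = 0.02596 h⁻¹
Fraction remaining after one interval: e^(−kτ) = e^(−0.02596 × 14.0) = 0.6953
R = 1 / (1 − 0.6953) = 1 / 0.3047 ≈ 3.28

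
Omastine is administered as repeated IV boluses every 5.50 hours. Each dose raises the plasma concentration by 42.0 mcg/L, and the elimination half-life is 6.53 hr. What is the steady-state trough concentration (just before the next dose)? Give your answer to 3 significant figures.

53.0 mcg/L

k = ln 2 / 6.53 = 0.1061 hr⁻¹
Fraction remaining after one interval: e^(−kτ) = e^(−0.1061 × 5.50) = 0.5578
R = 1 / (1 − 0.5578) = 2.261
Css,max = 42.0 × 2.261 = 94.97 mcg/L
Css,min = Css,max × e^(−kτ) = 94.97 × 0.5578 ≈ 53.0 mcg/L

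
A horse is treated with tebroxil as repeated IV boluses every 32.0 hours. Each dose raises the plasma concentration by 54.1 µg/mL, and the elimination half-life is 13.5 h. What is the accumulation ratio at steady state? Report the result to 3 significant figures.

1.24

k = ln 2 / 13.5 = 0.05134 h⁻¹
Fraction remaining after one interval: e^(−kτ) = e^(−0.05134 × 32.0) = 0.1934
R = 1 / (1 − 0.1934) = 1 / 0.8066 ≈ 1.24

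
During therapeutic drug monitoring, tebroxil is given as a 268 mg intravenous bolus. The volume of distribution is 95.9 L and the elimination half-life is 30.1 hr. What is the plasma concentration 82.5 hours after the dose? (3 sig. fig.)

C₀ = dose / V = 268 / 95.9 = 2.795 µg/mL
k = ln 2 / 30.1 = 0.02303 hr⁻¹
C(t) = C₀ e^(−kt) = 2.795 × e^(−0.02303 × 82.5) = 2.795 × e^(−1.900) = 2.795 × 0.1496 ≈ 0.418 µg/mL

0.418 µg/mL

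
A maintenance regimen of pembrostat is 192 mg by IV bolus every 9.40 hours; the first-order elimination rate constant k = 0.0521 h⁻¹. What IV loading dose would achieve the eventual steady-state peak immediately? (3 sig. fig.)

496 mg

Accumulation ratio R = 1 / (1 − e^(−kτ)) = 1 / (1 − e^(−0.05210×9.40)) = 1 / (1 − 0.6128) = 2.583
Loading dose = maintenance dose × R = 192 × 2.583 ≈ 496 mg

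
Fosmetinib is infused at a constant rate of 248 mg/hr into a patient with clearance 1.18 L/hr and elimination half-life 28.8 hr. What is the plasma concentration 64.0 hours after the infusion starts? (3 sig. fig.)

Css = rate / CL = 248 / 1.18 = 210.2 mg/L
k = ln 2 / 28.8 = 0.02407 hr⁻¹
C(t) = Css (1 − e^(−kt)) = 210.2 × (1 − e^(−1.540)) = 210.2 × 0.7857 ≈ 165 mg/L

165 mg/L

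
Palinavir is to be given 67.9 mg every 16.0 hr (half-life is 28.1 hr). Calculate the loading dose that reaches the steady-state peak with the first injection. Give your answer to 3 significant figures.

k = ln 2 / 28.1 = 0.02467 hr⁻¹
Accumulation ratio R = 1 / (1 − e^(−kτ)) = 1 / (1 − e^(−0.02467×16.0)) = 1 / (1 − 0.6739) = 3.067
Loading dose = maintenance dose × R = 67.9 × 3.067 ≈ 208 mg

208 mg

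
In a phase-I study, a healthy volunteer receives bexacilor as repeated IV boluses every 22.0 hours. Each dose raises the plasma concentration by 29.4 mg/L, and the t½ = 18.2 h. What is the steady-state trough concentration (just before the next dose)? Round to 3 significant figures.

k = ln 2 / 18.2 = 0.03809 h⁻¹
Fraction remaining after one interval: e^(−kτ) = e^(−0.03809 × 22.0) = 0.4326
R = 1 / (1 − 0.4326) = 1.763
Css,max = 29.4 × 1.763 = 51.82 mg/L
Css,min = Css,max × e^(−kτ) = 51.82 × 0.4326 ≈ 22.4 mg/L

22.4 mg/L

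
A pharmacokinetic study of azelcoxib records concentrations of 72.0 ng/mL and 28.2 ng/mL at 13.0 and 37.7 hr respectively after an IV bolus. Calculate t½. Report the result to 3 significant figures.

18.3 hours

k = ln(C₁/C₂) / (t₂ − t₁) = ln(72.0/28.2) / (37.7 − 13.0)
  = 0.9373 / 24.70 = 0.03795 hr⁻¹
t½ = ln 2 / k = ln 2 / 0.03795 ≈ 18.3 hours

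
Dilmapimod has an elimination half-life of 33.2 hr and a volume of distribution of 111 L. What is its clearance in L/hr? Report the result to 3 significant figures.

2.32 L/hr

k = ln 2 / t½ = ln 2 / 33.2 = 0.02088 hr⁻¹
CL = k · V = 0.02088 × 111 ≈ 2.32 L/hr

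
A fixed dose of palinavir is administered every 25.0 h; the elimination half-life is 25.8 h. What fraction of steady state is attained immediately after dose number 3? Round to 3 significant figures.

0.867

k = ln 2 / 25.8 = 0.02687 h⁻¹
f_n = 1 − e^(−nkτ) = 1 − e^(−3 × 0.02687 × 25.0) = 1 − e^(−2.015) = 1 − 0.1333 ≈ 0.867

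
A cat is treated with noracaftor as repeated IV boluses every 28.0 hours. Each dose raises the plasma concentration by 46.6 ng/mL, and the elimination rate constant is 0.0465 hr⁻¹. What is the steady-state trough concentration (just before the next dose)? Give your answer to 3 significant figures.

Fraction remaining after one interval: e^(−kτ) = e^(−0.04650 × 28.0) = 0.2720
R = 1 / (1 − 0.2720) = 1.374
Css,max = 46.6 × 1.374 = 64.01 ng/mL
Css,min = Css,max × e^(−kτ) = 64.01 × 0.2720 ≈ 17.4 ng/mL

17.4 ng/mL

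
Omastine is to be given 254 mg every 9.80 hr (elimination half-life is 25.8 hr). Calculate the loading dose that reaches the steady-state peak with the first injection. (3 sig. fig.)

1100 mg

k = ln 2 / 25.8 = 0.02687 hr⁻¹
Accumulation ratio R = 1 / (1 − e^(−kτ)) = 1 / (1 − e^(−0.02687×9.80)) = 1 / (1 − 0.7685) = 4.320
Loading dose = maintenance dose × R = 254 × 4.320 ≈ 1100 mg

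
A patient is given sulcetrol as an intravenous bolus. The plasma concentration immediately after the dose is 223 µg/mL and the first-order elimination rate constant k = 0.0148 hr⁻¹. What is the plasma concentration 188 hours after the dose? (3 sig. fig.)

C(t) = C₀ e^(−kt) = 223 × e^(−0.01480 × 188) = 223 × e^(−2.782) = 223 × 0.06189 ≈ 13.8 µg/mL

13.8 µg/mL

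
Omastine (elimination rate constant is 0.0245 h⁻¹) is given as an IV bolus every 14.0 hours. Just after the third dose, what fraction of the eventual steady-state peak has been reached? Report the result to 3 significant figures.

f_n = 1 − e^(−nkτ) = 1 − e^(−3 × 0.02450 × 14.0) = 1 − e^(−1.029) = 1 − 0.3574 ≈ 0.643

0.643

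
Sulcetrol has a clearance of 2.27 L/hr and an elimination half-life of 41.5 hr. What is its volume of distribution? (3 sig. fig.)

k = ln 2 / t½ = ln 2 / 41.5 = 0.01670 hr⁻¹
V = CL / k = 2.27 / 0.01670 ≈ 136 L

136 L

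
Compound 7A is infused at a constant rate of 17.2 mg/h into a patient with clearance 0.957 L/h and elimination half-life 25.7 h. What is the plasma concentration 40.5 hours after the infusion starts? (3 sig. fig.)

Css = rate / CL = 17.2 / 0.957 = 17.97 µg/mL
k = ln 2 / 25.7 = 0.02697 h⁻¹
C(t) = Css (1 − e^(−kt)) = 17.97 × (1 − e^(−1.092)) = 17.97 × 0.6646 ≈ 11.9 µg/mL

11.9 µg/mL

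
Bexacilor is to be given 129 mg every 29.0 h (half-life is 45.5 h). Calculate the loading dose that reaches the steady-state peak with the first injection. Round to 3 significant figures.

361 mg

k = ln 2 / 45.5 = 0.01523 h⁻¹
Accumulation ratio R = 1 / (1 − e^(−kτ)) = 1 / (1 − e^(−0.01523×29.0)) = 1 / (1 − 0.6429) = 2.800
Loading dose = maintenance dose × R = 129 × 2.800 ≈ 361 mg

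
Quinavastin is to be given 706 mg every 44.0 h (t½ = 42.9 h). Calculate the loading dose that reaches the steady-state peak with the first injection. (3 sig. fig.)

1390 mg

k = ln 2 / 42.9 = 0.01616 h⁻¹
Accumulation ratio R = 1 / (1 − e^(−kτ)) = 1 / (1 − e^(−0.01616×44.0)) = 1 / (1 − 0.4912) = 1.965
Loading dose = maintenance dose × R = 706 × 1.965 ≈ 1390 mg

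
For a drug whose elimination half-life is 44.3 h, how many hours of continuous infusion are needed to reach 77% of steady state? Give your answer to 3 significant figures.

k = ln 2 / 44.3 = 0.01565 h⁻¹
f = 1 − e^(−kt)  ⇒  t = −ln(1 − f) / k
t = −ln(1 − 0.77) / 0.01565 = 1.470 / 0.01565 ≈ 93.9 hours

93.9 hours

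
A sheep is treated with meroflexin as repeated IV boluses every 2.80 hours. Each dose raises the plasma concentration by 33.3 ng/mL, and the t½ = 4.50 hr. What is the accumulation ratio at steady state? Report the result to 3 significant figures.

2.85

k = ln 2 / 4.50 = 0.1540 hr⁻¹
Fraction remaining after one interval: e^(−kτ) = e^(−0.1540 × 2.80) = 0.6497
R = 1 / (1 − 0.6497) = 1 / 0.3503 ≈ 2.85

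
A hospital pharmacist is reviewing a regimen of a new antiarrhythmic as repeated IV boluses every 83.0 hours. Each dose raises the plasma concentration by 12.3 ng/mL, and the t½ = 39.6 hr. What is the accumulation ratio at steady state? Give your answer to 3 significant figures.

1.31

k = ln 2 / 39.6 = 0.01750 hr⁻¹
Fraction remaining after one interval: e^(−kτ) = e^(−0.01750 × 83.0) = 0.2339
R = 1 / (1 − 0.2339) = 1 / 0.7661 ≈ 1.31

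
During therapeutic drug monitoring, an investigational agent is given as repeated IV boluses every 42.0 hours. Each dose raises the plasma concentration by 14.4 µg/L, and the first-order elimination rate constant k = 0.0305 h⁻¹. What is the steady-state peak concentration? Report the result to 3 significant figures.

19.9 µg/L

Fraction remaining after one interval: e^(−kτ) = e^(−0.03050 × 42.0) = 0.2778
R = 1 / (1 − 0.2778) = 1.385
Css,max = 14.4 × 1.385 ≈ 19.9 µg/L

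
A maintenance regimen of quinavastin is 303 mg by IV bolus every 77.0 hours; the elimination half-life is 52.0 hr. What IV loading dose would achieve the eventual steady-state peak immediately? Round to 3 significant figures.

k = ln 2 / 52.0 = 0.01333 hr⁻¹
Accumulation ratio R = 1 / (1 − e^(−kτ)) = 1 / (1 − e^(−0.01333×77.0)) = 1 / (1 − 0.3583) = 1.558
Loading dose = maintenance dose × R = 303 × 1.558 ≈ 472 mg

472 mg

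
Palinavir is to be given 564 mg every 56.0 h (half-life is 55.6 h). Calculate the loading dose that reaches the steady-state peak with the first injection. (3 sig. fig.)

k = ln 2 / 55.6 = 0.01247 h⁻¹
Accumulation ratio R = 1 / (1 − e^(−kτ)) = 1 / (1 − e^(−0.01247×56.0)) = 1 / (1 − 0.4975) = 1.990
Loading dose = maintenance dose × R = 564 × 1.990 ≈ 1120 mg

1120 mg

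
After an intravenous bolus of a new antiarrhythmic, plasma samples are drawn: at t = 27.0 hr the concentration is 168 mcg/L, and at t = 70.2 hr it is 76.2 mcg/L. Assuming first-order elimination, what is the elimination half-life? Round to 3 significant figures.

k = ln(C₁/C₂) / (t₂ − t₁) = ln(168/76.2) / (70.2 − 27.0)
  = 0.7906 / 43.20 = 0.01830 hr⁻¹
t½ = ln 2 / k = ln 2 / 0.01830 ≈ 37.9 hours

37.9 hours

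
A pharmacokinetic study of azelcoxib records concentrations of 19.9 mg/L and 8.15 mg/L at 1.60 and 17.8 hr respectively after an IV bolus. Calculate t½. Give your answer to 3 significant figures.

k = ln(C₁/C₂) / (t₂ − t₁) = ln(19.9/8.15) / (17.8 − 1.60)
  = 0.8927 / 16.20 = 0.05511 hr⁻¹
t½ = ln 2 / k = ln 2 / 0.05511 ≈ 12.6 hours

12.6 hours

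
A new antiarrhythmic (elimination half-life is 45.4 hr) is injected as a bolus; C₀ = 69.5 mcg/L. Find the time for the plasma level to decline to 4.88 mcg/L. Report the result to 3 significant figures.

k = ln 2 / 45.4 = 0.01527 hr⁻¹
C(t) = C₀ e^(−kt)  ⇒  t = ln(C₀/C) / k
t = ln(69.5/4.88) / 0.01527 = 2.656 / 0.01527 ≈ 174 hours

174 hours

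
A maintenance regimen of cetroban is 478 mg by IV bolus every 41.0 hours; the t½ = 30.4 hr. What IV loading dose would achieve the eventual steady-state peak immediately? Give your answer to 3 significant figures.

k = ln 2 / 30.4 = 0.02280 hr⁻¹
Accumulation ratio R = 1 / (1 − e^(−kτ)) = 1 / (1 − e^(−0.02280×41.0)) = 1 / (1 − 0.3926) = 1.646
Loading dose = maintenance dose × R = 478 × 1.646 ≈ 787 mg

787 mg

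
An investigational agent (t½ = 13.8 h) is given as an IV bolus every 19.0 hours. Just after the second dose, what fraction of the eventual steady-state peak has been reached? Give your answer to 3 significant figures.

0.852

k = ln 2 / 13.8 = 0.05023 h⁻¹
f_n = 1 − e^(−nkτ) = 1 − e^(−2 × 0.05023 × 19.0) = 1 − e^(−1.909) = 1 − 0.1483 ≈ 0.852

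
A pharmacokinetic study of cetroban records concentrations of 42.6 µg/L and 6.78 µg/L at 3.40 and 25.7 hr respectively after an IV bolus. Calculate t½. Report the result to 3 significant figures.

8.41 hours

k = ln(C₁/C₂) / (t₂ − t₁) = ln(42.6/6.78) / (25.7 − 3.40)
  = 1.838 / 22.30 = 0.08242 hr⁻¹
t½ = ln 2 / k = ln 2 / 0.08242 ≈ 8.41 hours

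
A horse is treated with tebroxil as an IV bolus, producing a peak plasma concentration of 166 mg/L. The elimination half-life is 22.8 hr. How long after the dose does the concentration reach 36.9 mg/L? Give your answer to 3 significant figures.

49.5 hours

k = ln 2 / 22.8 = 0.03040 hr⁻¹
C(t) = C₀ e^(−kt)  ⇒  t = ln(C₀/C) / k
t = ln(166/36.9) / 0.03040 = 1.504 / 0.03040 ≈ 49.5 hours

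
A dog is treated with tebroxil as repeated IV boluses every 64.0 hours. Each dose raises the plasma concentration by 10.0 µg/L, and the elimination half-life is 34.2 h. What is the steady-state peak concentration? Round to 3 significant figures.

13.8 µg/L

k = ln 2 / 34.2 = 0.02027 h⁻¹
Fraction remaining after one interval: e^(−kτ) = e^(−0.02027 × 64.0) = 0.2733
R = 1 / (1 − 0.2733) = 1.376
Css,max = 10.0 × 1.376 ≈ 13.8 µg/L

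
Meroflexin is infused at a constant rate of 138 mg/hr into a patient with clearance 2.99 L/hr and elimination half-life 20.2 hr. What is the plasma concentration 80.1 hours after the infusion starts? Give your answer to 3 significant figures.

43.2 mg/L

Css = rate / CL = 138 / 2.99 = 46.15 mg/L
k = ln 2 / 20.2 = 0.03431 hr⁻¹
C(t) = Css (1 − e^(−kt)) = 46.15 × (1 − e^(−2.749)) = 46.15 × 0.9360 ≈ 43.2 mg/L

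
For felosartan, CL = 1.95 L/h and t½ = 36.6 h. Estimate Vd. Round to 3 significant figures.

103 L

k = ln 2 / t½ = ln 2 / 36.6 = 0.01894 h⁻¹
V = CL / k = 1.95 / 0.01894 ≈ 103 L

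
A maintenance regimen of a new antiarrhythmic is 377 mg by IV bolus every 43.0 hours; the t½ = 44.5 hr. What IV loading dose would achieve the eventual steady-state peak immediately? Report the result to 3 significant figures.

772 mg

k = ln 2 / 44.5 = 0.01558 hr⁻¹
Accumulation ratio R = 1 / (1 − e^(−kτ)) = 1 / (1 − e^(−0.01558×43.0)) = 1 / (1 − 0.5118) = 2.048
Loading dose = maintenance dose × R = 377 × 2.048 ≈ 772 mg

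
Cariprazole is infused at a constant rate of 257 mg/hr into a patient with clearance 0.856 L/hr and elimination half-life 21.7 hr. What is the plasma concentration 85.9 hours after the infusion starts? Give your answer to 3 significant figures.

Css = rate / CL = 257 / 0.856 = 300.2 µg/mL
k = ln 2 / 21.7 = 0.03194 hr⁻¹
C(t) = Css (1 − e^(−kt)) = 300.2 × (1 − e^(−2.744)) = 300.2 × 0.9357 ≈ 281 µg/mL

281 µg/mL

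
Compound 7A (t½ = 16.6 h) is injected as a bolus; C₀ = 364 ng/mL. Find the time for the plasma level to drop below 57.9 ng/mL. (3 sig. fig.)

k = ln 2 / 16.6 = 0.04176 h⁻¹
C(t) = C₀ e^(−kt)  ⇒  t = ln(C₀/C) / k
t = ln(364/57.9) / 0.04176 = 1.838 / 0.04176 ≈ 44.0 hours

44.0 hours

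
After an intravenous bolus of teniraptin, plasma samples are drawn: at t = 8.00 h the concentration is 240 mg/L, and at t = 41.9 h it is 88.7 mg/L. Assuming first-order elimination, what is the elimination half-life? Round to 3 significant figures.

23.6 hours

k = ln(C₁/C₂) / (t₂ − t₁) = ln(240/88.7) / (41.9 − 8.00)
  = 0.9954 / 33.90 = 0.02936 h⁻¹
t½ = ln 2 / k = ln 2 / 0.02936 ≈ 23.6 hours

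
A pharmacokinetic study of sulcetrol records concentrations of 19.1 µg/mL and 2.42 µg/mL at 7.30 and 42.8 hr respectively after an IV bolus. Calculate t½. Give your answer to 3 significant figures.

11.9 hours

k = ln(C₁/C₂) / (t₂ − t₁) = ln(19.1/2.42) / (42.8 − 7.30)
  = 2.066 / 35.50 = 0.05819 hr⁻¹
t½ = ln 2 / k = ln 2 / 0.05819 ≈ 11.9 hours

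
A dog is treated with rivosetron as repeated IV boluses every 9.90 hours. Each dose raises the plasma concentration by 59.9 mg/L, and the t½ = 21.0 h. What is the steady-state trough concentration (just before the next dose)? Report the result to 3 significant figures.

155 mg/L

k = ln 2 / 21.0 = 0.03301 h⁻¹
Fraction remaining after one interval: e^(−kτ) = e^(−0.03301 × 9.90) = 0.7213
R = 1 / (1 − 0.7213) = 3.587
Css,max = 59.9 × 3.587 = 214.9 mg/L
Css,min = Css,max × e^(−kτ) = 214.9 × 0.7213 ≈ 155 mg/L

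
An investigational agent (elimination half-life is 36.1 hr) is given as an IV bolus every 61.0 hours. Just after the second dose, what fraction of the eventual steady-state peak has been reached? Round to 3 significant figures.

0.904

k = ln 2 / 36.1 = 0.01920 hr⁻¹
f_n = 1 − e^(−nkτ) = 1 − e^(−2 × 0.01920 × 61.0) = 1 − e^(−2.342) = 1 − 0.09609 ≈ 0.904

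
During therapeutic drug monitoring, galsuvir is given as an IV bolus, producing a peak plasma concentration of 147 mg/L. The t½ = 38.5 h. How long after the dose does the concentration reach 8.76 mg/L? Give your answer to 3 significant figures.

k = ln 2 / 38.5 = 0.01800 h⁻¹
C(t) = C₀ e^(−kt)  ⇒  t = ln(C₀/C) / k
t = ln(147/8.76) / 0.01800 = 2.820 / 0.01800 ≈ 157 hours

157 hours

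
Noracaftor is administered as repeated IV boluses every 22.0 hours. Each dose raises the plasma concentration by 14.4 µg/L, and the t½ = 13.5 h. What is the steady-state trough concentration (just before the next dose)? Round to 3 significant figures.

6.88 µg/L

k = ln 2 / 13.5 = 0.05134 h⁻¹
Fraction remaining after one interval: e^(−kτ) = e^(−0.05134 × 22.0) = 0.3232
R = 1 / (1 − 0.3232) = 1.477
Css,max = 14.4 × 1.477 = 21.28 µg/L
Css,min = Css,max × e^(−kτ) = 21.28 × 0.3232 ≈ 6.88 µg/L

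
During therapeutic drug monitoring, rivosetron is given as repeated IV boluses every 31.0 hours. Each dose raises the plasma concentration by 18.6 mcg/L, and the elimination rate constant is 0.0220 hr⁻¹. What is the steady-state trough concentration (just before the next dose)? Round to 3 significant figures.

Fraction remaining after one interval: e^(−kτ) = e^(−0.02200 × 31.0) = 0.5056
R = 1 / (1 − 0.5056) = 2.023
Css,max = 18.6 × 2.023 = 37.62 mcg/L
Css,min = Css,max × e^(−kτ) = 37.62 × 0.5056 ≈ 19.0 mcg/L

19.0 mcg/L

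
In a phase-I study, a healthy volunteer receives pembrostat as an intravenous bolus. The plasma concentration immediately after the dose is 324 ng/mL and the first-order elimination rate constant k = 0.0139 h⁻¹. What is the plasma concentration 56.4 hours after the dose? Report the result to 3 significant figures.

C(t) = C₀ e^(−kt) = 324 × e^(−0.01390 × 56.4) = 324 × e^(−0.7840) = 324 × 0.4566 ≈ 148 ng/mL

148 ng/mL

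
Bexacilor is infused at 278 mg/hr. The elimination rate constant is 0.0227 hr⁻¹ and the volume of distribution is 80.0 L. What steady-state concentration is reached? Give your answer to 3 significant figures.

153 µg/mL

CL = k · V = 0.0227 × 80.0 = 1.816 L/hr
Css = rate / CL = 278 / 1.816 ≈ 153 µg/mL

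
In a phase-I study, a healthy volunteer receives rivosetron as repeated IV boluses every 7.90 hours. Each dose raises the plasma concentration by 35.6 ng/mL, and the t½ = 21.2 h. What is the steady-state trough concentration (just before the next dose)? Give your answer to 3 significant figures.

121 ng/mL

k = ln 2 / 21.2 = 0.03270 h⁻¹
Fraction remaining after one interval: e^(−kτ) = e^(−0.03270 × 7.90) = 0.7724
R = 1 / (1 − 0.7724) = 4.393
Css,max = 35.6 × 4.393 = 156.4 ng/mL
Css,min = Css,max × e^(−kτ) = 156.4 × 0.7724 ≈ 121 ng/mL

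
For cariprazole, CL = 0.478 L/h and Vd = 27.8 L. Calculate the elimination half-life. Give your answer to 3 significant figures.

40.3 hours

k = CL / V = 0.478 / 27.8 = 0.01719 h⁻¹
t½ = ln 2 / k = ln 2 / 0.01719 ≈ 40.3 hours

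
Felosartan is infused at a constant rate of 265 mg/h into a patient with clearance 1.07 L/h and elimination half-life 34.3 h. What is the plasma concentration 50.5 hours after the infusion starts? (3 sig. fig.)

Css = rate / CL = 265 / 1.07 = 247.7 µg/mL
k = ln 2 / 34.3 = 0.02021 h⁻¹
C(t) = Css (1 − e^(−kt)) = 247.7 × (1 − e^(−1.021)) = 247.7 × 0.6396 ≈ 158 µg/mL

158 µg/mL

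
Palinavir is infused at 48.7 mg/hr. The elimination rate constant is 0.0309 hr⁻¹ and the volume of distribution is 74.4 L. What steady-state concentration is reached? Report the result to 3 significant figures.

21.2 µg/mL

CL = k · V = 0.0309 × 74.4 = 2.299 L/hr
Css = rate / CL = 48.7 / 2.299 ≈ 21.2 µg/mL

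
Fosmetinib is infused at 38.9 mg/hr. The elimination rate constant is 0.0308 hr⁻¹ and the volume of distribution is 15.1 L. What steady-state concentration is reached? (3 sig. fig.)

CL = k · V = 0.0308 × 15.1 = 0.4651 L/hr
Css = rate / CL = 38.9 / 0.4651 ≈ 83.6 µg/mL

83.6 µg/mL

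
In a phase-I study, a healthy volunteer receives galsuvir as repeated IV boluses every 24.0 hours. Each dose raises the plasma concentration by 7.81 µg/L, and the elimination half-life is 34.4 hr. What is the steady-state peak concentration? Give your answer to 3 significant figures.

20.4 µg/L

k = ln 2 / 34.4 = 0.02015 hr⁻¹
Fraction remaining after one interval: e^(−kτ) = e^(−0.02015 × 24.0) = 0.6166
R = 1 / (1 − 0.6166) = 2.608
Css,max = 7.81 × 2.608 ≈ 20.4 µg/L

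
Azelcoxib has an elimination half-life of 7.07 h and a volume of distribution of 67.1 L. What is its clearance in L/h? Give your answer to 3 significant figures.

k = ln 2 / t½ = ln 2 / 7.07 = 0.09804 h⁻¹
CL = k · V = 0.09804 × 67.1 ≈ 6.58 L/h

6.58 L/h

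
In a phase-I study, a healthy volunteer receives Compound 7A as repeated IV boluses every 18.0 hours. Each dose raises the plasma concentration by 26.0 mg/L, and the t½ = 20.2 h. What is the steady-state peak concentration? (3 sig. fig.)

56.4 mg/L

k = ln 2 / 20.2 = 0.03431 h⁻¹
Fraction remaining after one interval: e^(−kτ) = e^(−0.03431 × 18.0) = 0.5392
R = 1 / (1 − 0.5392) = 2.170
Css,max = 26.0 × 2.170 ≈ 56.4 mg/L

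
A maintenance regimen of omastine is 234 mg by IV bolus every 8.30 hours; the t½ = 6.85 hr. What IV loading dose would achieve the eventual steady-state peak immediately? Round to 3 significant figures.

412 mg

k = ln 2 / 6.85 = 0.1012 hr⁻¹
Accumulation ratio R = 1 / (1 − e^(−kτ)) = 1 / (1 − e^(−0.1012×8.30)) = 1 / (1 − 0.4318) = 1.760
Loading dose = maintenance dose × R = 234 × 1.760 ≈ 412 mg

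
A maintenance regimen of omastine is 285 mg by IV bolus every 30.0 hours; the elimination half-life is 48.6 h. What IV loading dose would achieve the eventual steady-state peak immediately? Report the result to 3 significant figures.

k = ln 2 / 48.6 = 0.01426 h⁻¹
Accumulation ratio R = 1 / (1 − e^(−kτ)) = 1 / (1 − e^(−0.01426×30.0)) = 1 / (1 − 0.6519) = 2.873
Loading dose = maintenance dose × R = 285 × 2.873 ≈ 819 mg

819 mg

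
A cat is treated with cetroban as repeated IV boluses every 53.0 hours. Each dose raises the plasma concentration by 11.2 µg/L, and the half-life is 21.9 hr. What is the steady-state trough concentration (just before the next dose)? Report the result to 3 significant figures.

2.57 µg/L

k = ln 2 / 21.9 = 0.03165 hr⁻¹
Fraction remaining after one interval: e^(−kτ) = e^(−0.03165 × 53.0) = 0.1868
R = 1 / (1 − 0.1868) = 1.230
Css,max = 11.2 × 1.230 = 13.77 µg/L
Css,min = Css,max × e^(−kτ) = 13.77 × 0.1868 ≈ 2.57 µg/L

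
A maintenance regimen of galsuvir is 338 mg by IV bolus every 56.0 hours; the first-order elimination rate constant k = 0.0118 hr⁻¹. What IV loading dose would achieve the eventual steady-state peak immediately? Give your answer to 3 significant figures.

699 mg

Accumulation ratio R = 1 / (1 − e^(−kτ)) = 1 / (1 − e^(−0.01180×56.0)) = 1 / (1 − 0.5164) = 2.068
Loading dose = maintenance dose × R = 338 × 2.068 ≈ 699 mg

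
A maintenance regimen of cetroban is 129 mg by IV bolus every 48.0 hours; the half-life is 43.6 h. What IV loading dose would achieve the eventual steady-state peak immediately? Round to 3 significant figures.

k = ln 2 / 43.6 = 0.01590 h⁻¹
Accumulation ratio R = 1 / (1 − e^(−kτ)) = 1 / (1 − e^(−0.01590×48.0)) = 1 / (1 − 0.4662) = 1.873
Loading dose = maintenance dose × R = 129 × 1.873 ≈ 242 mg

242 mg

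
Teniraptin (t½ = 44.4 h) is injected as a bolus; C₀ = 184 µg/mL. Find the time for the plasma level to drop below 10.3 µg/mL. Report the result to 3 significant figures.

k = ln 2 / 44.4 = 0.01561 h⁻¹
C(t) = C₀ e^(−kt)  ⇒  t = ln(C₀/C) / k
t = ln(184/10.3) / 0.01561 = 2.883 / 0.01561 ≈ 185 hours

185 hours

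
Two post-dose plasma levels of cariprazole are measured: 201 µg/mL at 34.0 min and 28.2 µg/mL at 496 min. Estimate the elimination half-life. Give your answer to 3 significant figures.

k = ln(C₁/C₂) / (t₂ − t₁) = ln(201/28.2) / (496 − 34.0)
  = 1.964 / 462.0 = 0.004251 min⁻¹
t½ = ln 2 / k = ln 2 / 0.004251 ≈ 163 minutes

163 minutes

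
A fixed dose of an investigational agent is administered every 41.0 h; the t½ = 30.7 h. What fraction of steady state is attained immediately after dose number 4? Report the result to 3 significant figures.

k = ln 2 / 30.7 = 0.02258 h⁻¹
f_n = 1 − e^(−nkτ) = 1 − e^(−4 × 0.02258 × 41.0) = 1 − e^(−3.703) = 1 − 0.02465 ≈ 0.975

0.975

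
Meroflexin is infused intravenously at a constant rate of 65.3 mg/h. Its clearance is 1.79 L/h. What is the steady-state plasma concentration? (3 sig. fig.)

Css = infusion rate / CL = 65.3 / 1.79 ≈ 36.5 mg/L

36.5 mg/L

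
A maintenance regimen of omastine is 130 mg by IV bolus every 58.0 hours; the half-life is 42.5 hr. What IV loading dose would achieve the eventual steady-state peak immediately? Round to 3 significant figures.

213 mg

k = ln 2 / 42.5 = 0.01631 hr⁻¹
Accumulation ratio R = 1 / (1 − e^(−kτ)) = 1 / (1 − e^(−0.01631×58.0)) = 1 / (1 − 0.3883) = 1.635
Loading dose = maintenance dose × R = 130 × 1.635 ≈ 213 mg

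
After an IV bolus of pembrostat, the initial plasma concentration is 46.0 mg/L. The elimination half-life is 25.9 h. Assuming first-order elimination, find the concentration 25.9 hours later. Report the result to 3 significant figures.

23.0 mg/L

k = ln 2 / 25.9 = 0.02676 h⁻¹
C(t) = C₀ e^(−kt) = 46.0 × e^(−0.02676 × 25.9) = 46.0 × e^(−0.6931) = 46.0 × 0.5000 ≈ 23.0 mg/L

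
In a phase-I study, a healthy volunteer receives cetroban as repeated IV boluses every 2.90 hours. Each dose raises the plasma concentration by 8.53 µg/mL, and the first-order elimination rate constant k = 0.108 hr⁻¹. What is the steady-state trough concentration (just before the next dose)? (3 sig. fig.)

23.2 µg/mL

Fraction remaining after one interval: e^(−kτ) = e^(−0.1080 × 2.90) = 0.7311
R = 1 / (1 − 0.7311) = 3.719
Css,max = 8.53 × 3.719 = 31.72 µg/mL
Css,min = Css,max × e^(−kτ) = 31.72 × 0.7311 ≈ 23.2 µg/mL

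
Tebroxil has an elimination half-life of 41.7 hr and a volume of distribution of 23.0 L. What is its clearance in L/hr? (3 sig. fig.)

0.382 L/hr

k = ln 2 / t½ = ln 2 / 41.7 = 0.01662 hr⁻¹
CL = k · V = 0.01662 × 23.0 ≈ 0.382 L/hr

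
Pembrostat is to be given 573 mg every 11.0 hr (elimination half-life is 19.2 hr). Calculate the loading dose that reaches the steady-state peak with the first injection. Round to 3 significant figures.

k = ln 2 / 19.2 = 0.03610 hr⁻¹
Accumulation ratio R = 1 / (1 − e^(−kτ)) = 1 / (1 − e^(−0.03610×11.0)) = 1 / (1 − 0.6723) = 3.051
Loading dose = maintenance dose × R = 573 × 3.051 ≈ 1750 mg

1750 mg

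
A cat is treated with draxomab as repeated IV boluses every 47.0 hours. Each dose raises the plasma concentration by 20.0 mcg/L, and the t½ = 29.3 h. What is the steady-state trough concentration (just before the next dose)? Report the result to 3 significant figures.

9.80 mcg/L

k = ln 2 / 29.3 = 0.02366 h⁻¹
Fraction remaining after one interval: e^(−kτ) = e^(−0.02366 × 47.0) = 0.3289
R = 1 / (1 − 0.3289) = 1.490
Css,max = 20.0 × 1.490 = 29.80 mcg/L
Css,min = Css,max × e^(−kτ) = 29.80 × 0.3289 ≈ 9.80 mcg/L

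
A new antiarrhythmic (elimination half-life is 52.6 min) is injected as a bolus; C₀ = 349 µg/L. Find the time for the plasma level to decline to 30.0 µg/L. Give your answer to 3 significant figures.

186 minutes

k = ln 2 / 52.6 = 0.01318 min⁻¹
C(t) = C₀ e^(−kt)  ⇒  t = ln(C₀/C) / k
t = ln(349/30.0) / 0.01318 = 2.454 / 0.01318 ≈ 186 minutes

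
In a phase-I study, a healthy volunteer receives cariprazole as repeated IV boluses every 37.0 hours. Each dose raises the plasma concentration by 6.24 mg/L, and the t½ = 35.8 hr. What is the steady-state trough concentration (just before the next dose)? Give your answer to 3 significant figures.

5.96 mg/L

k = ln 2 / 35.8 = 0.01936 hr⁻¹
Fraction remaining after one interval: e^(−kτ) = e^(−0.01936 × 37.0) = 0.4885
R = 1 / (1 − 0.4885) = 1.955
Css,max = 6.24 × 1.955 = 12.20 mg/L
Css,min = Css,max × e^(−kτ) = 12.20 × 0.4885 ≈ 5.96 mg/L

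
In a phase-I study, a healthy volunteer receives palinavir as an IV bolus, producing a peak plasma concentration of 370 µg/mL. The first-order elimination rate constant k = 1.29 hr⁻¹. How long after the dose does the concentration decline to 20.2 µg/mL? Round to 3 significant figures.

C(t) = C₀ e^(−kt)  ⇒  t = ln(C₀/C) / k
t = ln(370/20.2) / 1.290 = 2.908 / 1.290 ≈ 2.25 hours

2.25 hours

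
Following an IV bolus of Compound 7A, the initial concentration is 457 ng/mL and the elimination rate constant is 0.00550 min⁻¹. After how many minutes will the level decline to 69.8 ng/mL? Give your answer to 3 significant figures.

C(t) = C₀ e^(−kt)  ⇒  t = ln(C₀/C) / k
t = ln(457/69.8) / 0.005500 = 1.879 / 0.005500 ≈ 342 minutes

342 minutes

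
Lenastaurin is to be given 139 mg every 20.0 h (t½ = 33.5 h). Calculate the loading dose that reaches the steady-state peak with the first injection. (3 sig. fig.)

k = ln 2 / 33.5 = 0.02069 h⁻¹
Accumulation ratio R = 1 / (1 − e^(−kτ)) = 1 / (1 − e^(−0.02069×20.0)) = 1 / (1 − 0.6611) = 2.951
Loading dose = maintenance dose × R = 139 × 2.951 ≈ 410 mg

410 mg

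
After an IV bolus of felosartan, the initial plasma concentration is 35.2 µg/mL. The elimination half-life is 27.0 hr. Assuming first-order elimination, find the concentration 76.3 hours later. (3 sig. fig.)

k = ln 2 / 27.0 = 0.02567 hr⁻¹
76.3 hr is 2.826 half-lives, so C = 35.2 × (1/2)^2.826 = 35.2 × 0.1410 ≈ 4.96 µg/mL

4.96 µg/mL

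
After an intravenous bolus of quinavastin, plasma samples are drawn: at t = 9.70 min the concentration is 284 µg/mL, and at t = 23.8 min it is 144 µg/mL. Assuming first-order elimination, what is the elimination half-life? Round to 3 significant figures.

k = ln(C₁/C₂) / (t₂ − t₁) = ln(284/144) / (23.8 − 9.70)
  = 0.6792 / 14.10 = 0.04817 min⁻¹
t½ = ln 2 / k = ln 2 / 0.04817 ≈ 14.4 minutes

14.4 minutes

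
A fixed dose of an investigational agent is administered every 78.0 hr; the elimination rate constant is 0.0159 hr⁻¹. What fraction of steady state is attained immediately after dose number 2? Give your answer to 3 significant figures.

0.916

f_n = 1 − e^(−nkτ) = 1 − e^(−2 × 0.01590 × 78.0) = 1 − e^(−2.480) = 1 − 0.08371 ≈ 0.916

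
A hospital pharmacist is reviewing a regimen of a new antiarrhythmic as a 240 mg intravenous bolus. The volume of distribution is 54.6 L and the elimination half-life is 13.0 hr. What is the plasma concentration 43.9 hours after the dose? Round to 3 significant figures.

C₀ = dose / V = 240 / 54.6 = 4.396 µg/mL
k = ln 2 / 13.0 = 0.05332 hr⁻¹
C(t) = C₀ e^(−kt) = 4.396 × e^(−0.05332 × 43.9) = 4.396 × e^(−2.341) = 4.396 × 0.09626 ≈ 0.423 µg/mL

0.423 µg/mL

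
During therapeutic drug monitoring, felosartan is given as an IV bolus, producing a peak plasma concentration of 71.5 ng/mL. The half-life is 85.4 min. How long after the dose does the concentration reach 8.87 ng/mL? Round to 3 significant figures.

257 minutes

k = ln 2 / 85.4 = 0.008116 min⁻¹
C(t) = C₀ e^(−kt)  ⇒  t = ln(C₀/C) / k
t = ln(71.5/8.87) / 0.008116 = 2.087 / 0.008116 ≈ 257 minutes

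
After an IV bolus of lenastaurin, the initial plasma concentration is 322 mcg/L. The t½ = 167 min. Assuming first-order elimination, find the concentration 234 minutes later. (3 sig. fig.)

k = ln 2 / 167 = 0.004151 min⁻¹
C(t) = C₀ e^(−kt) = 322 × e^(−0.004151 × 234) = 322 × e^(−0.9712) = 322 × 0.3786 ≈ 122 mcg/L

122 mcg/L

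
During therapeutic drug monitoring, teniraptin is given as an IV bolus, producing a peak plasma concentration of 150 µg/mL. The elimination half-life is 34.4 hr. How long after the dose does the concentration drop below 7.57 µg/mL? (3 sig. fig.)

k = ln 2 / 34.4 = 0.02015 hr⁻¹
C(t) = C₀ e^(−kt)  ⇒  t = ln(C₀/C) / k
t = ln(150/7.57) / 0.02015 = 2.986 / 0.02015 ≈ 148 hours

148 hours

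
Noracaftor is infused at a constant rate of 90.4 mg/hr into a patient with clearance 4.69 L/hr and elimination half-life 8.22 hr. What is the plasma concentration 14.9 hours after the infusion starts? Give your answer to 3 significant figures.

13.8 µg/mL

Css = rate / CL = 90.4 / 4.69 = 19.28 µg/mL
k = ln 2 / 8.22 = 0.08432 hr⁻¹
C(t) = Css (1 − e^(−kt)) = 19.28 × (1 − e^(−1.256)) = 19.28 × 0.7153 ≈ 13.8 µg/mL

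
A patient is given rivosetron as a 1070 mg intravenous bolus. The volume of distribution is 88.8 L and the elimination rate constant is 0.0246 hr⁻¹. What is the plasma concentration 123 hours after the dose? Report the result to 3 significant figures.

C₀ = dose / V = 1070 / 88.8 = 12.05 µg/mL
C(t) = C₀ e^(−kt) = 12.05 × e^(−0.02460 × 123) = 12.05 × e^(−3.026) = 12.05 × 0.04852 ≈ 0.585 µg/mL

0.585 µg/mL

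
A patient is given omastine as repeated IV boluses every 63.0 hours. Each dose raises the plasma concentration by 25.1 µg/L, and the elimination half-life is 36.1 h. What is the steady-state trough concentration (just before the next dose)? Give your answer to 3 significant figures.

10.7 µg/L

k = ln 2 / 36.1 = 0.01920 h⁻¹
Fraction remaining after one interval: e^(−kτ) = e^(−0.01920 × 63.0) = 0.2983
R = 1 / (1 − 0.2983) = 1.425
Css,max = 25.1 × 1.425 = 35.77 µg/L
Css,min = Css,max × e^(−kτ) = 35.77 × 0.2983 ≈ 10.7 µg/L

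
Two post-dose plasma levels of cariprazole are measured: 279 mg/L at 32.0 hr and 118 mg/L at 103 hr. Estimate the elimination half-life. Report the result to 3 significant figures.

k = ln(C₁/C₂) / (t₂ − t₁) = ln(279/118) / (103 − 32.0)
  = 0.8605 / 71.00 = 0.01212 hr⁻¹
t½ = ln 2 / k = ln 2 / 0.01212 ≈ 57.2 hours

57.2 hours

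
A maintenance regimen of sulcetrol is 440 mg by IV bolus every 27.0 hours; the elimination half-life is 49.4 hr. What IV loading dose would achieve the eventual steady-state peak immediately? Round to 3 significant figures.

1400 mg

k = ln 2 / 49.4 = 0.01403 hr⁻¹
Accumulation ratio R = 1 / (1 − e^(−kτ)) = 1 / (1 − e^(−0.01403×27.0)) = 1 / (1 − 0.6847) = 3.171
Loading dose = maintenance dose × R = 440 × 3.171 ≈ 1400 mg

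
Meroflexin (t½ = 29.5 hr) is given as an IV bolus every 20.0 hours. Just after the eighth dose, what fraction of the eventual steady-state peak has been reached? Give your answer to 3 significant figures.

k = ln 2 / 29.5 = 0.02350 hr⁻¹
f_n = 1 − e^(−nkτ) = 1 − e^(−8 × 0.02350 × 20.0) = 1 − e^(−3.759) = 1 − 0.02330 ≈ 0.977

0.977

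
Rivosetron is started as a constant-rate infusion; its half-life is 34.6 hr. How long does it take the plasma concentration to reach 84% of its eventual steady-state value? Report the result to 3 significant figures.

k = ln 2 / 34.6 = 0.02003 hr⁻¹
f = 1 − e^(−kt)  ⇒  t = −ln(1 − f) / k
t = −ln(1 − 0.84) / 0.02003 = 1.833 / 0.02003 ≈ 91.5 hours

91.5 hours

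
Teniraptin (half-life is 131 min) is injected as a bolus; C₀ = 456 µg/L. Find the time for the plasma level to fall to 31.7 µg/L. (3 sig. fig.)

504 minutes

k = ln 2 / 131 = 0.005291 min⁻¹
C(t) = C₀ e^(−kt)  ⇒  t = ln(C₀/C) / k
t = ln(456/31.7) / 0.005291 = 2.666 / 0.005291 ≈ 504 minutes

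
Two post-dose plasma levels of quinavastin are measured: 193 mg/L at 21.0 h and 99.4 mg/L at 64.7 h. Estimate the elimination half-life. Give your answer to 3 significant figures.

45.7 hours

k = ln(C₁/C₂) / (t₂ − t₁) = ln(193/99.4) / (64.7 − 21.0)
  = 0.6635 / 43.70 = 0.01518 h⁻¹
t½ = ln 2 / k = ln 2 / 0.01518 ≈ 45.7 hours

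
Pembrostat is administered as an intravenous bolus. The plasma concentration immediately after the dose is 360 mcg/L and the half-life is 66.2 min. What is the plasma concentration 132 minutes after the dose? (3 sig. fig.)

k = ln 2 / 66.2 = 0.01047 min⁻¹
C(t) = C₀ e^(−kt) = 360 × e^(−0.01047 × 132) = 360 × e^(−1.382) = 360 × 0.2510 ≈ 90.4 mcg/L

90.4 mcg/L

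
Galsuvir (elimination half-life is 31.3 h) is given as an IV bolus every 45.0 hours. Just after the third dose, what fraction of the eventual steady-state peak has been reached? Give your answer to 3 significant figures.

0.950

k = ln 2 / 31.3 = 0.02215 h⁻¹
f_n = 1 − e^(−nkτ) = 1 − e^(−3 × 0.02215 × 45.0) = 1 − e^(−2.990) = 1 − 0.05031 ≈ 0.950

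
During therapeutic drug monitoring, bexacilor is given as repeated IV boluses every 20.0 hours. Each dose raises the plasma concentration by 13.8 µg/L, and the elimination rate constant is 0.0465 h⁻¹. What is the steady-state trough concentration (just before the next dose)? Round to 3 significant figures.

Fraction remaining after one interval: e^(−kτ) = e^(−0.04650 × 20.0) = 0.3946
R = 1 / (1 − 0.3946) = 1.652
Css,max = 13.8 × 1.652 = 22.79 µg/L
Css,min = Css,max × e^(−kτ) = 22.79 × 0.3946 ≈ 8.99 µg/L

8.99 µg/L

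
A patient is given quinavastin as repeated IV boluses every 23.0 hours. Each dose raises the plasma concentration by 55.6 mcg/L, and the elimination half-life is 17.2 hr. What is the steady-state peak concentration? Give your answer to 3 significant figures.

92.0 mcg/L

k = ln 2 / 17.2 = 0.04030 hr⁻¹
Fraction remaining after one interval: e^(−kτ) = e^(−0.04030 × 23.0) = 0.3958
R = 1 / (1 − 0.3958) = 1.655
Css,max = 55.6 × 1.655 ≈ 92.0 mcg/L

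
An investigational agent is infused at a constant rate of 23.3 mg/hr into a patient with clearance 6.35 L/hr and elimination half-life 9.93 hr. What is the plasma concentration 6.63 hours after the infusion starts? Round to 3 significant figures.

Css = rate / CL = 23.3 / 6.35 = 3.669 mg/L
k = ln 2 / 9.93 = 0.06980 hr⁻¹
C(t) = Css (1 − e^(−kt)) = 3.669 × (1 − e^(−0.4628)) = 3.669 × 0.3705 ≈ 1.36 mg/L

1.36 mg/L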